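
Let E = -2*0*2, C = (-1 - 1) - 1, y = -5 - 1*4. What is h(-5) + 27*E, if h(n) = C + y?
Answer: -12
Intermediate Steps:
y = -9 (y = -5 - 4 = -9)
C = -3 (C = -2 - 1 = -3)
E = 0 (E = 0*2 = 0)
h(n) = -12 (h(n) = -3 - 9 = -12)
h(-5) + 27*E = -12 + 27*0 = -12 + 0 = -12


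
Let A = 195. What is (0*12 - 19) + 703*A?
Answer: 137066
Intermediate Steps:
(0*12 - 19) + 703*A = (0*12 - 19) + 703*195 = (0 - 19) + 137085 = -19 + 137085 = 137066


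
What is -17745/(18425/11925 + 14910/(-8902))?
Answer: 37674888615/275648 ≈ 1.3668e+5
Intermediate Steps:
-17745/(18425/11925 + 14910/(-8902)) = -17745/(18425*(1/11925) + 14910*(-1/8902)) = -17745/(737/477 - 7455/4451) = -17745/(-275648/2123127) = -17745*(-2123127/275648) = 37674888615/275648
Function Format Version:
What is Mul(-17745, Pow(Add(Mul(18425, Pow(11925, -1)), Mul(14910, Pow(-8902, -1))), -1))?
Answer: Rational(37674888615, 275648) ≈ 1.3668e+5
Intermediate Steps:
Mul(-17745, Pow(Add(Mul(18425, Pow(11925, -1)), Mul(14910, Pow(-8902, -1))), -1)) = Mul(-17745, Pow(Add(Mul(18425, Rational(1, 11925)), Mul(14910, Rational(-1, 8902))), -1)) = Mul(-17745, Pow(Add(Rational(737, 477), Rational(-7455, 4451)), -1)) = Mul(-17745, Pow(Rational(-275648, 2123127), -1)) = Mul(-17745, Rational(-2123127, 275648)) = Rational(37674888615, 275648)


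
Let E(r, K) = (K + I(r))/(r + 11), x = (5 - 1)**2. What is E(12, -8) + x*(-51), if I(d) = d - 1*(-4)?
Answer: -18760/23 ≈ -815.65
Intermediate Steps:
I(d) = 4 + d (I(d) = d + 4 = 4 + d)
x = 16 (x = 4**2 = 16)
E(r, K) = (4 + K + r)/(11 + r) (E(r, K) = (K + (4 + r))/(r + 11) = (4 + K + r)/(11 + r))
E(12, -8) + x*(-51) = (4 - 8 + 12)/(11 + 12) + 16*(-51) = 8/23 - 816 = -18760/23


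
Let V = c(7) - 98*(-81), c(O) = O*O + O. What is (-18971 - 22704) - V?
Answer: -49669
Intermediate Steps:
c(O) = O + O² (c(O) = O² + O = O + O²)
V = 7994 (V = 7*(1 + 7) - 98*(-81) = 7*8 + 7938 = 56 + 7938 = 7994)
(-18971 - 22704) - V = (-18971 - 22704) - 1*7994 = -41675 - 7994 = -49669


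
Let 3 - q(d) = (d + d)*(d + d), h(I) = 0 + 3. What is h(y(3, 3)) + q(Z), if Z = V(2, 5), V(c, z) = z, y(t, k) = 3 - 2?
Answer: -94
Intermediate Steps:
y(t, k) = 1
Z = 5
h(I) = 3
q(d) = 3 - 4*d**2 (q(d) = 3 - (d + d)*(d + d) = 3 - 2*d*2*d = 3 - 4*d**2)
h(y(3, 3)) + q(Z) = 3 + (3 - 4*5**2) = 3 + (3 - 4*25) = 3 + (3 - 100) = 3 - 97 = -94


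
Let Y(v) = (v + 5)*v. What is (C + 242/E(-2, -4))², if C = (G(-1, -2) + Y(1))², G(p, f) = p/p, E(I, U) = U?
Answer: 529/4 ≈ 132.25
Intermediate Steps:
G(p, f) = 1
Y(v) = v*(5 + v) (Y(v) = (5 + v)*v = v*(5 + v))
C = 49 (C = (1 + 1*(5 + 1))² = (1 + 1*6)² = (1 + 6)² = 7² = 49)
(C + 242/E(-2, -4))² = (49 + 242/(-4))² = (49 + 242*(-¼))² = (49 - 121/2)² = (-23/2)² = 529/4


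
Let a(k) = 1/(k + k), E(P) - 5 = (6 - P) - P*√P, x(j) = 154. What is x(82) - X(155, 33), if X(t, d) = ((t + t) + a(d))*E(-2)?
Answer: -255829/66 - 20461*I*√2/33 ≈ -3876.2 - 876.86*I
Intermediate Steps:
E(P) = 11 - P - P^(3/2) (E(P) = 5 + ((6 - P) - P*√P) = 5 + ((6 - P) - P^(3/2)) = 5 + (6 - P - P^(3/2)) = 11 - P - P^(3/2))
a(k) = 1/(2*k)
X(t, d) = (13 + 2*I*√2)*(1/(2*d) + 2*t) (X(t, d) = ((t + t) + 1/(2*d))*(11 - 1*(-2) - (-2)^(3/2)) = (2*t + 1/(2*d))*(11 + 2 - (-2)*I*√2) = (1/(2*d) + 2*t)*(11 + 2 + 2*I*√2) = (1/(2*d) + 2*t)*(13 + 2*I*√2) = (13 + 2*I*√2)*(1/(2*d) + 2*t))
x(82) - X(155, 33) = 154 - (1 + 4*33*155)*(13 + 2*I*√2)/(2*33) = 154 - (1 + 20460)*(13 + 2*I*√2)/(2*33) = 154 - 20461*(13 + 2*I*√2)/(2*33) = 154 - (265993/66 + 20461*I*√2/33) = 154 + (-265993/66 - 20461*I*√2/33) = -255829/66 - 20461*I*√2/33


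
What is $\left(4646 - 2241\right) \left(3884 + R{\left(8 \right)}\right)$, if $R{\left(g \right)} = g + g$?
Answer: $9379500$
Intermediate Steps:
$R{\left(g \right)} = 2 g$
$\left(4646 - 2241\right) \left(3884 + R{\left(8 \right)}\right) = \left(4646 - 2241\right) \left(3884 + 2 \cdot 8\right) = 2405 \left(3884 + 16\right) = 2405 \cdot 3900 = 9379500$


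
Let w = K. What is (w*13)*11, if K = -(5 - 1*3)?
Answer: -286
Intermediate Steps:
K = -2 (K = -(5 - 3) = -1*2 = -2)
w = -2
(w*13)*11 = -2*13*11 = -26*11 = -286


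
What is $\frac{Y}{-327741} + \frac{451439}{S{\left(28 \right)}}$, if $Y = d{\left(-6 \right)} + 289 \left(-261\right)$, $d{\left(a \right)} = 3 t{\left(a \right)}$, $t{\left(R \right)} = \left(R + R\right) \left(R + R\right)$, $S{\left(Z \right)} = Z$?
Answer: $\frac{49319056405}{3058916} \approx 16123.0$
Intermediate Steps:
$t{\left(R \right)} = 4 R^{2}$ ($t{\left(R \right)} = 2 R 2 R = 4 R^{2}$)
$d{\left(a \right)} = 12 a^{2}$ ($d{\left(a \right)} = 3 \cdot 4 a^{2} = 12 a^{2}$)
$Y = -74997$ ($Y = 12 \left(-6\right)^{2} + 289 \left(-261\right) = 12 \cdot 36 - 75429 = 432 - 75429 = -74997$)
$\frac{Y}{-327741} + \frac{451439}{S{\left(28 \right)}} = - \frac{74997}{-327741} + \frac{451439}{28} = \left(-74997\right) \left(- \frac{1}{327741}\right) + 451439 \cdot \frac{1}{28} = \frac{24999}{109247} + \frac{451439}{28} = \frac{49319056405}{3058916}$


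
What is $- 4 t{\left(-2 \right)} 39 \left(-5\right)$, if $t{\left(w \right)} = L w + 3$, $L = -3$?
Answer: $7020$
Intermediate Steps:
$t{\left(w \right)} = 3 - 3 w$ ($t{\left(w \right)} = - 3 w + 3 = 3 - 3 w$)
$- 4 t{\left(-2 \right)} 39 \left(-5\right) = - 4 \left(3 - -6\right) 39 \left(-5\right) = - 4 \left(3 + 6\right) \left(-195\right) = \left(-4\right) 9 \left(-195\right) = \left(-36\right) \left(-195\right) = 7020$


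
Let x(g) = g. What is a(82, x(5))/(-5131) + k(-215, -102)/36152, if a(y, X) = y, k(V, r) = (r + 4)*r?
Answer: 12081253/46373978 ≈ 0.26052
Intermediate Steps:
k(V, r) = r*(4 + r) (k(V, r) = (4 + r)*r = r*(4 + r))
a(82, x(5))/(-5131) + k(-215, -102)/36152 = 82/(-5131) - 102*(4 - 102)/36152 = 82*(-1/5131) - 102*(-98)*(1/36152) = -82/5131 + 9996*(1/36152) = -82/5131 + 2499/9038 = 12081253/46373978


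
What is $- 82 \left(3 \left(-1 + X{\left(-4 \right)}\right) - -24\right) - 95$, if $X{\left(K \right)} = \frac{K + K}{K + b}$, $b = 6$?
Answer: $-833$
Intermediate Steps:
$X{\left(K \right)} = \frac{2 K}{6 + K}$ ($X{\left(K \right)} = \frac{K + K}{K + 6} = \frac{2 K}{6 + K}$)
$- 82 \left(3 \left(-1 + X{\left(-4 \right)}\right) - -24\right) - 95 = - 82 \left(3 \left(-1 + 2 \left(-4\right) \frac{1}{6 - 4}\right) - -24\right) - 95 = - 82 \left(3 \left(-1 + 2 \left(-4\right) \frac{1}{2}\right) + 24\right) - 95 = - 82 \left(3 \left(-1 - 4\right) + 24\right) - 95 = - 82 \left(3 \left(-5\right) + 24\right) - 95 = - 82 \left(-15 + 24\right) - 95 = \left(-82\right) 9 - 95 = -738 - 95 = -833$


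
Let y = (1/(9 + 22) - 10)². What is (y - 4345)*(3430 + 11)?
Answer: -452887104/31 ≈ -1.4609e+7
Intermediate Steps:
y = 95481/961 (y = (1/31 - 10)² = (-309/31)² = 95481/961 ≈ 99.356)
(y - 4345)*(3430 + 11) = (95481/961 - 4345)*(3430 + 11) = -4080064/961*3441 = -452887104/31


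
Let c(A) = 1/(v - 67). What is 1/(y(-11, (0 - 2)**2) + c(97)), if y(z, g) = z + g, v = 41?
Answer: -26/183 ≈ -0.14208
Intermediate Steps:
y(z, g) = g + z
c(A) = -1/26 (c(A) = 1/(41 - 67) = 1/(-26) = -1/26)
1/(y(-11, (0 - 2)**2) + c(97)) = 1/(((0 - 2)**2 - 11) - 1/26) = 1/(((-2)**2 - 11) - 1/26) = 1/((4 - 11) - 1/26) = 1/(-7 - 1/26) = 1/(-183/26) = -26/183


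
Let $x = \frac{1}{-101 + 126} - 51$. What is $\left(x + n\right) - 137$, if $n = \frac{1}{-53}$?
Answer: $- \frac{249072}{1325} \approx -187.98$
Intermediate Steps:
$x = - \frac{1274}{25}$ ($x = \frac{1}{25} - 51 = - \frac{1274}{25} \approx -50.96$)
$n = - \frac{1}{53} \approx -0.018868$
$\left(x + n\right) - 137 = \left(- \frac{1274}{25} - \frac{1}{53}\right) - 137 = - \frac{67547}{1325} - 137 = - \frac{249072}{1325}$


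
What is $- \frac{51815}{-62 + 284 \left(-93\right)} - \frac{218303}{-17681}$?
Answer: $\frac{6695494637}{468086794} \approx 14.304$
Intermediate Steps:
$- \frac{51815}{-62 + 284 \left(-93\right)} - \frac{218303}{-17681} = - \frac{51815}{-62 - 26412} - - \frac{218303}{17681} = - \frac{51815}{-26474} + \frac{218303}{17681} = \left(-51815\right) \left(- \frac{1}{26474}\right) + \frac{218303}{17681} = \frac{51815}{26474} + \frac{218303}{17681} = \frac{6695494637}{468086794}$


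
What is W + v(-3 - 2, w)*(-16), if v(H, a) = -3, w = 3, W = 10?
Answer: 58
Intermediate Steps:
W + v(-3 - 2, w)*(-16) = 10 - 3*(-16) = 10 + 48 = 58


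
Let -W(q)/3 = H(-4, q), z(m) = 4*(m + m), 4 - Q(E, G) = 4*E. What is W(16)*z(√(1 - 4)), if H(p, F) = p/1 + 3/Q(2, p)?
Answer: 114*I*√3 ≈ 197.45*I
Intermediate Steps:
Q(E, G) = 4 - 4*E
H(p, F) = -¾ + p (H(p, F) = p/1 + 3/(4 - 4*2) = p*1 + 3/(4 - 8) = p + 3/(-4) = p + 3*(-¼) = p - ¾ = -¾ + p)
z(m) = 8*m (z(m) = 4*(2*m) = 8*m)
W(q) = 57/4 (W(q) = -3*(-¾ - 4) = -3*(-19/4) = 57/4)
W(16)*z(√(1 - 4)) = 57*(8*√(1 - 4))/4 = 57*(8*√(-3))/4 = 57*(8*(I*√3))/4 = 57*(8*I*√3)/4 = 114*I*√3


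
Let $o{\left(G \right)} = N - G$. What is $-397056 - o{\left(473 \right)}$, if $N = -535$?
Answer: $-396048$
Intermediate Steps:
$o{\left(G \right)} = -535 - G$
$-397056 - o{\left(473 \right)} = -397056 - \left(-535 - 473\right) = -397056 - -1008 = -397056 + 1008 = -396048$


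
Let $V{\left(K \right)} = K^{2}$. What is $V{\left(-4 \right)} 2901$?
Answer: $46416$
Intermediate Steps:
$V{\left(-4 \right)} 2901 = \left(-4\right)^{2} \cdot 2901 = 16 \cdot 2901 = 46416$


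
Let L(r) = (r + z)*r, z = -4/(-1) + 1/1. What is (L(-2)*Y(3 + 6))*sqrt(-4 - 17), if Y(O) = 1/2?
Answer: -3*I*sqrt(21) ≈ -13.748*I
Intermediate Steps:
z = 5 (z = -4*(-1) + 1*1 = 4 + 1 = 5)
L(r) = r*(5 + r) (L(r) = (r + 5)*r = (5 + r)*r = r*(5 + r))
Y(O) = 1/2 (Y(O) = 1*(1/2) = 1/2)
(L(-2)*Y(3 + 6))*sqrt(-4 - 17) = (-2*(5 - 2)*(1/2))*sqrt(-4 - 17) = (-2*3*(1/2))*sqrt(-21) = (-6*1/2)*(I*sqrt(21)) = -3*I*sqrt(21)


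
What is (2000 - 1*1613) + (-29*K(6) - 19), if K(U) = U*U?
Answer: -676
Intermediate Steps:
K(U) = U²
(2000 - 1*1613) + (-29*K(6) - 19) = (2000 - 1*1613) + (-29*6² - 19) = (2000 - 1613) + (-29*36 - 19) = 387 + (-1044 - 19) = 387 - 1063 = -676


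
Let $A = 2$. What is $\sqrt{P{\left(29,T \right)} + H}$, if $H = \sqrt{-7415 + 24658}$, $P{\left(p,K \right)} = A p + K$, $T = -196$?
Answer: $\sqrt{-138 + \sqrt{17243}} \approx 2.586 i$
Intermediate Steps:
$P{\left(p,K \right)} = K + 2 p$ ($P{\left(p,K \right)} = 2 p + K = K + 2 p$)
$H = \sqrt{17243} \approx 131.31$
$\sqrt{P{\left(29,T \right)} + H} = \sqrt{\left(-196 + 2 \cdot 29\right) + \sqrt{17243}} = \sqrt{\left(-196 + 58\right) + \sqrt{17243}} = \sqrt{-138 + \sqrt{17243}}$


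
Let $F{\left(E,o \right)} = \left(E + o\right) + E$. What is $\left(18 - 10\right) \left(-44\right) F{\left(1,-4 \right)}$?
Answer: $704$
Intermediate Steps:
$F{\left(E,o \right)} = o + 2 E$
$\left(18 - 10\right) \left(-44\right) F{\left(1,-4 \right)} = \left(18 - 10\right) \left(-44\right) \left(-4 + 2 \cdot 1\right) = 8 \left(-44\right) \left(-4 + 2\right) = \left(-352\right) \left(-2\right) = 704$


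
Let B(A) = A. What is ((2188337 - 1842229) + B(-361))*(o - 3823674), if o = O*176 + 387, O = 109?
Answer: -1315257199941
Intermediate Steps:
o = 19571 (o = 109*176 + 387 = 19184 + 387 = 19571)
((2188337 - 1842229) + B(-361))*(o - 3823674) = ((2188337 - 1842229) - 361)*(19571 - 3823674) = (346108 - 361)*(-3804103) = 345747*(-3804103) = -1315257199941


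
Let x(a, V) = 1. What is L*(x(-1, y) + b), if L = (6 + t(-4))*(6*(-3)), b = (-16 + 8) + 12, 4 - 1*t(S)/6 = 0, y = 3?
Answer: -2700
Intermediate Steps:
t(S) = 24 (t(S) = 24 - 6*0 = 24 + 0 = 24)
b = 4 (b = -8 + 12 = 4)
L = -540 (L = (6 + 24)*(6*(-3)) = 30*(-18) = -540)
L*(x(-1, y) + b) = -540*(1 + 4) = -540*5 = -2700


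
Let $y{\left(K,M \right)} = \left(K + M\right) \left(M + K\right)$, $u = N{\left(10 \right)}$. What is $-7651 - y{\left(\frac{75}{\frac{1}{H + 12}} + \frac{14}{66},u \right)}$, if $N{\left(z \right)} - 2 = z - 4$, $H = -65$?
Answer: $- \frac{17144189155}{1089} \approx -1.5743 \cdot 10^{7}$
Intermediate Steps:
$N{\left(z \right)} = -2 + z$ ($N{\left(z \right)} = 2 + \left(z - 4\right) = 2 + \left(-4 + z\right) = -2 + z$)
$u = 8$ ($u = -2 + 10 = 8$)
$y{\left(K,M \right)} = \left(K + M\right)^{2}$ ($y{\left(K,M \right)} = \left(K + M\right) \left(K + M\right) = \left(K + M\right)^{2}$)
$-7651 - y{\left(\frac{75}{\frac{1}{H + 12}} + \frac{14}{66},u \right)} = -7651 - \left(\left(\frac{75}{\frac{1}{-65 + 12}} + \frac{14}{66}\right) + 8\right)^{2} = -7651 - \left(\left(\frac{75}{\frac{1}{-53}} + 14 \cdot \frac{1}{66}\right) + 8\right)^{2} = -7651 - \left(\left(\frac{75}{- \frac{1}{53}} + \frac{7}{33}\right) + 8\right)^{2} = -7651 - \left(\left(75 \left(-53\right) + \frac{7}{33}\right) + 8\right)^{2} = -7651 - \left(\left(-3975 + \frac{7}{33}\right) + 8\right)^{2} = -7651 - \left(- \frac{131168}{33} + 8\right)^{2} = -7651 - \left(- \frac{130904}{33}\right)^{2} = -7651 - \frac{17135857216}{1089} = - \frac{17144189155}{1089}$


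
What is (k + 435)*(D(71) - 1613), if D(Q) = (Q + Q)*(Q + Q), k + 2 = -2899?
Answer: -45746766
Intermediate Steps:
k = -2901 (k = -2 - 2899 = -2901)
D(Q) = 4*Q**2 (D(Q) = (2*Q)*(2*Q) = 4*Q**2)
(k + 435)*(D(71) - 1613) = (-2901 + 435)*(4*71**2 - 1613) = -2466*(4*5041 - 1613) = -2466*(20164 - 1613) = -2466*18551 = -45746766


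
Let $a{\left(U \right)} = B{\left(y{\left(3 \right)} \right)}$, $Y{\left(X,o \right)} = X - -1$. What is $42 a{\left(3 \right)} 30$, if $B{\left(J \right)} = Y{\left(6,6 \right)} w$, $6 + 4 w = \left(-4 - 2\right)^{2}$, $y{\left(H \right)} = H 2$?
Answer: $66150$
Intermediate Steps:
$y{\left(H \right)} = 2 H$
$w = \frac{15}{2}$ ($w = - \frac{3}{2} + \frac{\left(-4 - 2\right)^{2}}{4} = - \frac{3}{2} + \frac{\left(-6\right)^{2}}{4} = - \frac{3}{2} + \frac{1}{4} \cdot 36 = - \frac{3}{2} + 9 = \frac{15}{2} \approx 7.5$)
$Y{\left(X,o \right)} = 1 + X$ ($Y{\left(X,o \right)} = X + 1 = 1 + X$)
$B{\left(J \right)} = \frac{105}{2}$ ($B{\left(J \right)} = \left(1 + 6\right) \frac{15}{2} = 7 \cdot \frac{15}{2} = \frac{105}{2}$)
$a{\left(U \right)} = \frac{105}{2}$
$42 a{\left(3 \right)} 30 = 42 \cdot \frac{105}{2} \cdot 30 = 2205 \cdot 30 = 66150$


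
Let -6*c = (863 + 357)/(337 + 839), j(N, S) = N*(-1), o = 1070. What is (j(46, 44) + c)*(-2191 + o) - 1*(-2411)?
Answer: 95557333/1764 ≈ 54171.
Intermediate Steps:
j(N, S) = -N
c = -305/1764 (c = -(863 + 357)/(6*(337 + 839)) = -610/(3*1176) = -1/6*305/294 = -305/1764 ≈ -0.17290)
(j(46, 44) + c)*(-2191 + o) - 1*(-2411) = (-1*46 - 305/1764)*(-2191 + 1070) - 1*(-2411) = (-46 - 305/1764)*(-1121) + 2411 = -81449/1764*(-1121) + 2411 = 91304329/1764 + 2411 = 95557333/1764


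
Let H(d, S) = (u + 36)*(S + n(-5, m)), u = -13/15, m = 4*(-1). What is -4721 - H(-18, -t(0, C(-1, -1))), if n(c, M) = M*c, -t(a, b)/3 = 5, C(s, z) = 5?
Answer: -17852/3 ≈ -5950.7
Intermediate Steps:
t(a, b) = -15 (t(a, b) = -3*5 = -15)
m = -4
u = -13/15 (u = -13*1/15 = -13/15 ≈ -0.86667)
H(d, S) = 2108/3 + 527*S/15 (H(d, S) = (-13/15 + 36)*(S - 4*(-5)) = 527*(S + 20)/15 = 527*(20 + S)/15 = 2108/3 + 527*S/15)
-4721 - H(-18, -t(0, C(-1, -1))) = -4721 - (2108/3 + 527*(-1*(-15))/15) = -4721 - (2108/3 + (527/15)*15) = -4721 - (2108/3 + 527) = -4721 - 1*3689/3 = -4721 - 3689/3 = -17852/3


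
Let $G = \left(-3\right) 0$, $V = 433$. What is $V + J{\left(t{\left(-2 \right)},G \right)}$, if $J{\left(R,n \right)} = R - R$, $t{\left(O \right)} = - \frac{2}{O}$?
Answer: $433$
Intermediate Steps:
$G = 0$
$J{\left(R,n \right)} = 0$
$V + J{\left(t{\left(-2 \right)},G \right)} = 433 + 0 = 433$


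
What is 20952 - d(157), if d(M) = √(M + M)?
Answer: 20952 - √314 ≈ 20934.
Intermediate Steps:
d(M) = √2*√M (d(M) = √(2*M) = √2*√M)
20952 - d(157) = 20952 - √2*√157 = 20952 - √314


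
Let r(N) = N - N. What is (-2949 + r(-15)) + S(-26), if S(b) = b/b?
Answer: -2948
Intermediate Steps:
S(b) = 1
r(N) = 0
(-2949 + r(-15)) + S(-26) = (-2949 + 0) + 1 = -2949 + 1 = -2948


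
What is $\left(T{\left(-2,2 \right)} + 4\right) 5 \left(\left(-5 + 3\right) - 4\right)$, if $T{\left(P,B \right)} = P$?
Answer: $-60$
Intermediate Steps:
$\left(T{\left(-2,2 \right)} + 4\right) 5 \left(\left(-5 + 3\right) - 4\right) = \left(-2 + 4\right) 5 \left(\left(-5 + 3\right) - 4\right) = 2 \cdot 5 \left(-2 - 4\right) = 2 \cdot 5 \left(-6\right) = 2 \left(-30\right) = -60$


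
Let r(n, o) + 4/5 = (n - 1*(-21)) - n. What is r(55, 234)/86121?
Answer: 101/430605 ≈ 0.00023455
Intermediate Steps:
r(n, o) = 101/5 (r(n, o) = -4/5 + ((n - 1*(-21)) - n) = -4/5 + ((n + 21) - n) = -4/5 + ((21 + n) - n) = -4/5 + 21 = 101/5)
r(55, 234)/86121 = (101/5)/86121 = (101/5)*(1/86121) = 101/430605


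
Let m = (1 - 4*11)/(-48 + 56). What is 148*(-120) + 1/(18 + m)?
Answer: -1793752/101 ≈ -17760.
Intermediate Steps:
m = -43/8 (m = (1 - 44)/8 = -43*⅛ = -43/8 ≈ -5.3750)
148*(-120) + 1/(18 + m) = 148*(-120) + 1/(18 - 43/8) = -17760 + 1/(101/8) = -17760 + 8/101 = -1793752/101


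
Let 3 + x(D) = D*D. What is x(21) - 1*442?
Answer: -4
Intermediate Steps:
x(D) = -3 + D**2 (x(D) = -3 + D*D = -3 + D**2)
x(21) - 1*442 = (-3 + 21**2) - 1*442 = (-3 + 441) - 442 = 438 - 442 = -4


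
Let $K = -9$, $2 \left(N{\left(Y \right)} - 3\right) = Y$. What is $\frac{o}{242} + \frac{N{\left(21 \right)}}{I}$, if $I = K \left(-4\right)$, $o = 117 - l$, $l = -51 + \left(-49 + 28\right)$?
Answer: $\frac{1119}{968} \approx 1.156$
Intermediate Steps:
$l = -72$ ($l = -51 - 21 = -72$)
$N{\left(Y \right)} = 3 + \frac{Y}{2}$
$o = 189$ ($o = 117 - -72 = 117 + 72 = 189$)
$I = 36$ ($I = \left(-9\right) \left(-4\right) = 36$)
$\frac{o}{242} + \frac{N{\left(21 \right)}}{I} = \frac{189}{242} + \frac{3 + \frac{1}{2} \cdot 21}{36} = 189 \cdot \frac{1}{242} + \left(3 + \frac{21}{2}\right) \frac{1}{36} = \frac{189}{242} + \frac{27}{2} \cdot \frac{1}{36} = \frac{189}{242} + \frac{3}{8} = \frac{1119}{968}$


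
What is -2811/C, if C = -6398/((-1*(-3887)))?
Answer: 10926357/6398 ≈ 1707.8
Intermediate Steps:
C = -6398/3887 ≈ -1.6460
-2811/C = -2811/(-6398/3887) = -2811*(-3887/6398) = 10926357/6398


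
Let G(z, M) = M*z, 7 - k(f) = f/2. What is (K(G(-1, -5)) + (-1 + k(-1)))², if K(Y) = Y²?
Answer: 3969/4 ≈ 992.25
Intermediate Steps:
k(f) = 7 - f/2
(K(G(-1, -5)) + (-1 + k(-1)))² = ((-5*(-1))² + (-1 + (7 - ½*(-1))))² = (5² + (-1 + (7 + ½)))² = (25 + (-1 + 15/2))² = (25 + 13/2)² = (63/2)² = 3969/4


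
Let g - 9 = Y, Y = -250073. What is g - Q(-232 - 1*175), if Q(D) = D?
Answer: -249657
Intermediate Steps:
g = -250064 (g = 9 - 250073 = -250064)
g - Q(-232 - 1*175) = -250064 - (-232 - 1*175) = -250064 - (-232 - 175) = -250064 - 1*(-407) = -250064 + 407 = -249657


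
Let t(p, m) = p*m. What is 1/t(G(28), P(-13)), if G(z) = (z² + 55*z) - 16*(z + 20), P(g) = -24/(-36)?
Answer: 3/3112 ≈ 0.00096401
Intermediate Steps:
P(g) = ⅔ (P(g) = -24*(-1/36) = ⅔)
G(z) = -320 + z² + 39*z (G(z) = (z² + 55*z) - 16*(20 + z) = (z² + 55*z) + (-320 - 16*z) = -320 + z² + 39*z)
t(p, m) = m*p
1/t(G(28), P(-13)) = 1/(2*(-320 + 28² + 39*28)/3) = 1/(2*(-320 + 784 + 1092)/3) = 1/((⅔)*1556) = 1/(3112/3) = 3/3112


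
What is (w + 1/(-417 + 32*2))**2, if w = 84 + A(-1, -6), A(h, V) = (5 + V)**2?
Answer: 900240016/124609 ≈ 7224.5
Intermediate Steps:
w = 85 (w = 84 + (5 - 6)**2 = 84 + (-1)**2 = 84 + 1 = 85)
(w + 1/(-417 + 32*2))**2 = (85 + 1/(-417 + 32*2))**2 = (85 + 1/(-417 + 64))**2 = (85 + 1/(-353))**2 = (85 - 1/353)**2 = (30004/353)**2 = 900240016/124609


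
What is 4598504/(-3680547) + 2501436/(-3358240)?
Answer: -6162383209613/3090040039320 ≈ -1.9943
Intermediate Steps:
4598504/(-3680547) + 2501436/(-3358240) = 4598504*(-1/3680547) + 2501436*(-1/3358240) = -4598504/3680547 - 625359/839560 = -6162383209613/3090040039320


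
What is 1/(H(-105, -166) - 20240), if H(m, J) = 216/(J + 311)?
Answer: -145/2934584 ≈ -4.9411e-5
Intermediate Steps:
H(m, J) = 216/(311 + J)
1/(H(-105, -166) - 20240) = 1/(216/(311 - 166) - 20240) = 1/(216/145 - 20240) = 1/(-2934584/145) = -145/2934584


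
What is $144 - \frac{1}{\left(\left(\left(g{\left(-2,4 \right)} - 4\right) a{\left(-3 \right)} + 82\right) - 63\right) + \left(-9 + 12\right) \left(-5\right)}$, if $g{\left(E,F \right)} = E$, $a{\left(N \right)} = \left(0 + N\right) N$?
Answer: $\frac{7201}{50} \approx 144.02$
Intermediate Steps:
$a{\left(N \right)} = N^{2}$ ($a{\left(N \right)} = N N = N^{2}$)
$144 - \frac{1}{\left(\left(\left(g{\left(-2,4 \right)} - 4\right) a{\left(-3 \right)} + 82\right) - 63\right) + \left(-9 + 12\right) \left(-5\right)} = 144 - \frac{1}{\left(\left(\left(-2 - 4\right) \left(-3\right)^{2} + 82\right) - 63\right) + \left(-9 + 12\right) \left(-5\right)} = 144 - \frac{1}{\left(\left(\left(-6\right) 9 + 82\right) - 63\right) + 3 \left(-5\right)} = 144 - \frac{1}{\left(\left(-54 + 82\right) - 63\right) - 15} = 144 - \frac{1}{\left(28 - 63\right) - 15} = 144 - \frac{1}{-35 - 15} = 144 - \frac{1}{-50} = 144 - - \frac{1}{50} = 144 + \frac{1}{50} = \frac{7201}{50}$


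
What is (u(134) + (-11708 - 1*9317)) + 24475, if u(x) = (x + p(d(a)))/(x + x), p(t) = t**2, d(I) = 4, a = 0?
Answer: 462375/134 ≈ 3450.6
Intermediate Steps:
u(x) = (16 + x)/(2*x) (u(x) = (x + 4**2)/(x + x) = (x + 16)/((2*x)) = (16 + x)*(1/(2*x)) = (16 + x)/(2*x))
(u(134) + (-11708 - 1*9317)) + 24475 = ((1/2)*(16 + 134)/134 + (-11708 - 1*9317)) + 24475 = ((1/2)*(1/134)*150 + (-11708 - 9317)) + 24475 = (75/134 - 21025) + 24475 = -2817275/134 + 24475 = 462375/134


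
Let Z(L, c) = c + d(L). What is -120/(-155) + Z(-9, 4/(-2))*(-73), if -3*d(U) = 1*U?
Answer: -2239/31 ≈ -72.226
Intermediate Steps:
d(U) = -U/3
Z(L, c) = c - L/3
-120/(-155) + Z(-9, 4/(-2))*(-73) = -120/(-155) + (4/(-2) - ⅓*(-9))*(-73) = -120*(-1/155) + (4*(-½) + 3)*(-73) = 24/31 + (-2 + 3)*(-73) = 24/31 + 1*(-73) = 24/31 - 73 = -2239/31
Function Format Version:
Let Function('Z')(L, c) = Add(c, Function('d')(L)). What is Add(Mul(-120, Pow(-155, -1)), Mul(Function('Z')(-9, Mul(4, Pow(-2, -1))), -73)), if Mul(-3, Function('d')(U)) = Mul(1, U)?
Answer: Rational(-2239, 31) ≈ -72.226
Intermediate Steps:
Function('d')(U) = Mul(Rational(-1, 3), U) (Function('d')(U) = Mul(Rational(-1, 3), Mul(1, U)) = Mul(Rational(-1, 3), U))
Function('Z')(L, c) = Add(c, Mul(Rational(-1, 3), L))
Add(Mul(-120, Pow(-155, -1)), Mul(Function('Z')(-9, Mul(4, Pow(-2, -1))), -73)) = Add(Mul(-120, Pow(-155, -1)), Mul(Add(Mul(4, Pow(-2, -1)), Mul(Rational(-1, 3), -9)), -73)) = Add(Mul(-120, Rational(-1, 155)), Mul(Add(Mul(4, Rational(-1, 2)), 3), -73)) = Add(Rational(24, 31), Mul(Add(-2, 3), -73)) = Add(Rational(24, 31), Mul(1, -73)) = Add(Rational(24, 31), -73) = Rational(-2239, 31)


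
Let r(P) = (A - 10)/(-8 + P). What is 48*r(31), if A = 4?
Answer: -288/23 ≈ -12.522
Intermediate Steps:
r(P) = -6/(-8 + P) (r(P) = (4 - 10)/(-8 + P) = -6/(-8 + P))
48*r(31) = 48*(-6/(-8 + 31)) = 48*(-6/23) = -288/23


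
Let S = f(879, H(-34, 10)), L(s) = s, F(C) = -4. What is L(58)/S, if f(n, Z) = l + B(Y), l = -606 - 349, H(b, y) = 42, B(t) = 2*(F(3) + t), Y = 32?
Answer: -2/31 ≈ -0.064516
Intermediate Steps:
B(t) = -8 + 2*t (B(t) = 2*(-4 + t) = -8 + 2*t)
l = -955
f(n, Z) = -899 (f(n, Z) = -955 + (-8 + 2*32) = -955 + (-8 + 64) = -955 + 56 = -899)
S = -899
L(58)/S = 58/(-899) = 58*(-1/899) = -2/31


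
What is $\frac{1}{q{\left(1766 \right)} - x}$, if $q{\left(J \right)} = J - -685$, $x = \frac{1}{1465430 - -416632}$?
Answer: $\frac{1882062}{4612933961} \approx 0.000408$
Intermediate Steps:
$x = \frac{1}{1882062}$ ($x = \frac{1}{1465430 + 416632} = \frac{1}{1882062} \approx 5.3133 \cdot 10^{-7}$)
$q{\left(J \right)} = 685 + J$ ($q{\left(J \right)} = J + 685 = 685 + J$)
$\frac{1}{q{\left(1766 \right)} - x} = \frac{1}{\left(685 + 1766\right) - \frac{1}{1882062}} = \frac{1}{2451 - \frac{1}{1882062}} = \frac{1}{\frac{4612933961}{1882062}} = \frac{1882062}{4612933961}$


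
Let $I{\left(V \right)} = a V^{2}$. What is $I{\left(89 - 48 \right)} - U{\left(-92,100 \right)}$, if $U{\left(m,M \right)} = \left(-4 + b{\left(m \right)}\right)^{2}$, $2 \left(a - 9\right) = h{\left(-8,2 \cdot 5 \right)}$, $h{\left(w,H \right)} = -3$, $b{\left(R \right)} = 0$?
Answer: $\frac{25183}{2} \approx 12592.0$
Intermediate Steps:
$a = \frac{15}{2}$ ($a = 9 + \frac{1}{2} \left(-3\right) = 9 - \frac{3}{2} = \frac{15}{2} \approx 7.5$)
$U{\left(m,M \right)} = 16$ ($U{\left(m,M \right)} = \left(-4 + 0\right)^{2} = \left(-4\right)^{2} = 16$)
$I{\left(V \right)} = \frac{15 V^{2}}{2}$
$I{\left(89 - 48 \right)} - U{\left(-92,100 \right)} = \frac{15 \left(89 - 48\right)^{2}}{2} - 16 = \frac{15 \cdot 41^{2}}{2} - 16 = \frac{15}{2} \cdot 1681 - 16 = \frac{25215}{2} - 16 = \frac{25183}{2}$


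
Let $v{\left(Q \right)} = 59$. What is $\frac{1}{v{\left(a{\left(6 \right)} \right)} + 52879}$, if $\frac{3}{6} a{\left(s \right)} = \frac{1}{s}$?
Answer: $\frac{1}{52938} \approx 1.889 \cdot 10^{-5}$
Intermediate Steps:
$a{\left(s \right)} = \frac{2}{s}$
$\frac{1}{v{\left(a{\left(6 \right)} \right)} + 52879} = \frac{1}{59 + 52879} = \frac{1}{52938}$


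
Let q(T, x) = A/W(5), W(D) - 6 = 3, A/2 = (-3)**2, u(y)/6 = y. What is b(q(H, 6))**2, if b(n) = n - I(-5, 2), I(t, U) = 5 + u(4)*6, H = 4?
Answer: 21609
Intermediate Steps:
u(y) = 6*y
A = 18 (A = 2*(-3)**2 = 2*9 = 18)
W(D) = 9 (W(D) = 6 + 3 = 9)
I(t, U) = 149 (I(t, U) = 5 + (6*4)*6 = 5 + 24*6 = 5 + 144 = 149)
q(T, x) = 2 (q(T, x) = 18/9 = 18*(1/9) = 2)
b(n) = -149 + n (b(n) = n - 1*149 = n - 149 = -149 + n)
b(q(H, 6))**2 = (-149 + 2)**2 = (-147)**2 = 21609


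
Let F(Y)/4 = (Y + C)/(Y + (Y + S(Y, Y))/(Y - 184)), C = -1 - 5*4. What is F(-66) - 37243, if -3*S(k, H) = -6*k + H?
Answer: -151966933/4081 ≈ -37238.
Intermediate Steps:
C = -21 (C = -1 - 20 = -21)
S(k, H) = 2*k - H/3 (S(k, H) = -(-6*k + H)/3 = -(H - 6*k)/3 = 2*k - H/3)
F(Y) = 4*(-21 + Y)/(Y + 8*Y/(3*(-184 + Y))) (F(Y) = 4*((Y - 21)/(Y + (Y + (2*Y - Y/3))/(Y - 184))) = 4*((-21 + Y)/(Y + (Y + 5*Y/3)/(-184 + Y))) = 4*((-21 + Y)/(Y + (8*Y/3)/(-184 + Y))) = 4*((-21 + Y)/(Y + 8*Y/(3*(-184 + Y)))) = 4*(-21 + Y)/(Y + 8*Y/(3*(-184 + Y))))
F(-66) - 37243 = 12*(3864 + (-66)**2 - 205*(-66))/(-66*(-544 + 3*(-66))) - 37243 = 12*(-1/66)*(3864 + 4356 + 13530)/(-544 - 198) - 37243 = 12*(-1/66)*21750/(-742) - 37243 = 12*(-1/66)*(-1/742)*21750 - 37243 = 21750/4081 - 37243 = -151966933/4081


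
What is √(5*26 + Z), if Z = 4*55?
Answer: 5*√14 ≈ 18.708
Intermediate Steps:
Z = 220
√(5*26 + Z) = √(5*26 + 220) = √(130 + 220) = √350 = 5*√14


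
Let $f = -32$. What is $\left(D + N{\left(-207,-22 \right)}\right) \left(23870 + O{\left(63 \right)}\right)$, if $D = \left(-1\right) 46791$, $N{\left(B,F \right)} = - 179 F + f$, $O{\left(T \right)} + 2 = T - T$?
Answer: $-1023579180$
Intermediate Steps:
$O{\left(T \right)} = -2$ ($O{\left(T \right)} = -2 + \left(T - T\right) = -2 + 0 = -2$)
$N{\left(B,F \right)} = -32 - 179 F$ ($N{\left(B,F \right)} = - 179 F - 32 = -32 - 179 F$)
$D = -46791$
$\left(D + N{\left(-207,-22 \right)}\right) \left(23870 + O{\left(63 \right)}\right) = \left(-46791 - -3906\right) \left(23870 - 2\right) = \left(-46791 + \left(-32 + 3938\right)\right) 23868 = \left(-46791 + 3906\right) 23868 = \left(-42885\right) 23868 = -1023579180$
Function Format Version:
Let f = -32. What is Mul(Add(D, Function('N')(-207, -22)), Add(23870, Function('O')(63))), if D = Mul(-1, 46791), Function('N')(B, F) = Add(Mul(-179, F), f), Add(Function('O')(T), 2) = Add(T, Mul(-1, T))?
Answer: -1023579180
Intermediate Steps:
Function('O')(T) = -2 (Function('O')(T) = Add(-2, Add(T, Mul(-1, T))) = Add(-2, 0) = -2)
Function('N')(B, F) = Add(-32, Mul(-179, F)) (Function('N')(B, F) = Add(Mul(-179, F), -32) = Add(-32, Mul(-179, F)))
D = -46791
Mul(Add(D, Function('N')(-207, -22)), Add(23870, Function('O')(63))) = Mul(Add(-46791, Add(-32, Mul(-179, -22))), Add(23870, -2)) = Mul(Add(-46791, Add(-32, 3938)), 23868) = Mul(Add(-46791, 3906), 23868) = Mul(-42885, 23868) = -1023579180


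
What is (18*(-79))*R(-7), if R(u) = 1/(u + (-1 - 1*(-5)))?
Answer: 474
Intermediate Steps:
R(u) = 1/(4 + u) (R(u) = 1/(u + (-1 + 5)) = 1/(u + 4) = 1/(4 + u))
(18*(-79))*R(-7) = (18*(-79))/(4 - 7) = -1422/(-3) = -1422*(-⅓) = 474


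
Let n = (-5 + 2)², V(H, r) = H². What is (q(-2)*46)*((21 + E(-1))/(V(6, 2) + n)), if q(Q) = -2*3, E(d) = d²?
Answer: -2024/15 ≈ -134.93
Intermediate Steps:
n = 9 (n = (-3)² = 9)
q(Q) = -6
(q(-2)*46)*((21 + E(-1))/(V(6, 2) + n)) = (-6*46)*((21 + (-1)²)/(6² + 9)) = -276*(21 + 1)/(36 + 9) = -6072/45 = -276*22/45 = -2024/15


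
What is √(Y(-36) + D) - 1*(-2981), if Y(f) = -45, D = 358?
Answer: 2981 + √313 ≈ 2998.7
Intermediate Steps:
√(Y(-36) + D) - 1*(-2981) = √(-45 + 358) - 1*(-2981) = √313 + 2981 = 2981 + √313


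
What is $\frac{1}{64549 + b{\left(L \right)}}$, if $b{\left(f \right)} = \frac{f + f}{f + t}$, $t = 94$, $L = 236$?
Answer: $\frac{165}{10650821} \approx 1.5492 \cdot 10^{-5}$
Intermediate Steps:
$b{\left(f \right)} = \frac{2 f}{94 + f}$ ($b{\left(f \right)} = \frac{f + f}{f + 94} = \frac{2 f}{94 + f}$)
$\frac{1}{64549 + b{\left(L \right)}} = \frac{1}{64549 + 2 \cdot 236 \frac{1}{94 + 236}} = \frac{1}{64549 + 2 \cdot 236 \cdot \frac{1}{330}} = \frac{1}{64549 + \frac{236}{165}} = \frac{1}{\frac{10650821}{165}} = \frac{165}{10650821}$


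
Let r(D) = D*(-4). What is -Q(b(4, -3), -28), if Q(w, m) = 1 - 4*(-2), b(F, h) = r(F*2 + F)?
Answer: -9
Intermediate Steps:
r(D) = -4*D
b(F, h) = -12*F (b(F, h) = -4*(F*2 + F) = -4*(2*F + F) = -12*F)
Q(w, m) = 9 (Q(w, m) = 1 + 8 = 9)
-Q(b(4, -3), -28) = -1*9 = -9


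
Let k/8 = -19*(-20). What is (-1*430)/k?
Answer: -43/304 ≈ -0.14145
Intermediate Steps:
k = 3040 (k = 8*(-19*(-20)) = 8*380 = 3040)
(-1*430)/k = -1*430/3040 = -430*1/3040 = -43/304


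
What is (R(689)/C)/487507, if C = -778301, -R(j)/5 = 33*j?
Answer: 113685/379427185607 ≈ 2.9962e-7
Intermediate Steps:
R(j) = -165*j
(R(689)/C)/487507 = (-165*689/(-778301))/487507 = -113685*(-1/778301)*(1/487507) = (113685/778301)*(1/487507) = 113685/379427185607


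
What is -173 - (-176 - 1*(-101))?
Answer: -98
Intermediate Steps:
-173 - (-176 - 1*(-101)) = -173 - (-176 + 101) = -173 - 1*(-75) = -173 + 75 = -98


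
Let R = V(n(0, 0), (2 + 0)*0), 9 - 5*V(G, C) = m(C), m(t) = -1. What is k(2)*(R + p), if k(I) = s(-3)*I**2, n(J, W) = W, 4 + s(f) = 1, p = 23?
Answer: -300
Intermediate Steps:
s(f) = -3 (s(f) = -4 + 1 = -3)
V(G, C) = 2 (V(G, C) = 9/5 - 1/5*(-1) = 9/5 + 1/5 = 2)
R = 2
k(I) = -3*I**2
k(2)*(R + p) = (-3*2**2)*(2 + 23) = -3*4*25 = -12*25 = -300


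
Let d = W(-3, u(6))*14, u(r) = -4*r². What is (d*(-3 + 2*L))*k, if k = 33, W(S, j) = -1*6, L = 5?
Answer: -19404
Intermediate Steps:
W(S, j) = -6
d = -84 (d = -6*14 = -84)
(d*(-3 + 2*L))*k = -84*(-3 + 2*5)*33 = -84*(-3 + 10)*33 = -84*7*33 = -588*33 = -19404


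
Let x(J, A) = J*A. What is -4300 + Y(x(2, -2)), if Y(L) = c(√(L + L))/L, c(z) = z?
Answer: -4300 - I*√2/2 ≈ -4300.0 - 0.70711*I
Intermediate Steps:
x(J, A) = A*J
Y(L) = √2/√L (Y(L) = √(L + L)/L = √(2*L)/L = (√2*√L)/L = √2/√L)
-4300 + Y(x(2, -2)) = -4300 + √2/√(-2*2) = -4300 + √2/√(-4) = -4300 + √2*(-I/2) = -4300 - I*√2/2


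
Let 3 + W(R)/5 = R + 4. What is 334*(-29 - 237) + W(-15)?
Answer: -88914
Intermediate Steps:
W(R) = 5 + 5*R (W(R) = -15 + 5*(R + 4) = -15 + 5*(4 + R) = -15 + (20 + 5*R) = 5 + 5*R)
334*(-29 - 237) + W(-15) = 334*(-29 - 237) + (5 + 5*(-15)) = 334*(-266) + (5 - 75) = -88844 - 70 = -88914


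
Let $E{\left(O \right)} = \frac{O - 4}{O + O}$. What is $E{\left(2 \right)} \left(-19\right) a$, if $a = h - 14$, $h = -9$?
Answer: $- \frac{437}{2} \approx -218.5$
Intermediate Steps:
$a = -23$ ($a = -9 - 14 = -23$)
$E{\left(O \right)} = \frac{-4 + O}{2 O}$
$E{\left(2 \right)} \left(-19\right) a = \frac{-4 + 2}{2 \cdot 2} \left(-19\right) \left(-23\right) = \frac{1}{2} \cdot \frac{1}{2} \left(-2\right) \left(-19\right) \left(-23\right) = \left(- \frac{1}{2}\right) \left(-19\right) \left(-23\right) = \frac{19}{2} \left(-23\right) = - \frac{437}{2}$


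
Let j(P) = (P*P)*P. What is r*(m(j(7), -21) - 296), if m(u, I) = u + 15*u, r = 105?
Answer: 545160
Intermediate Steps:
j(P) = P³ (j(P) = P²*P = P³)
m(u, I) = 16*u
r*(m(j(7), -21) - 296) = 105*(16*7³ - 296) = 105*(16*343 - 296) = 105*(5488 - 296) = 105*5192 = 545160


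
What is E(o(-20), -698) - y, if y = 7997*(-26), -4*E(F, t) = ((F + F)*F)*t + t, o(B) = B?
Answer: 695393/2 ≈ 3.4770e+5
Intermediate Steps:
E(F, t) = -t/4 - t*F²/2 (E(F, t) = -(((F + F)*F)*t + t)/4 = -(((2*F)*F)*t + t)/4 = -((2*F²)*t + t)/4 = -(2*t*F² + t)/4 = -(t + 2*t*F²)/4 = -t/4 - t*F²/2)
y = -207922
E(o(-20), -698) - y = -¼*(-698)*(1 + 2*(-20)²) - 1*(-207922) = -¼*(-698)*(1 + 2*400) + 207922 = -¼*(-698)*(1 + 800) + 207922 = -¼*(-698)*801 + 207922 = 279549/2 + 207922 = 695393/2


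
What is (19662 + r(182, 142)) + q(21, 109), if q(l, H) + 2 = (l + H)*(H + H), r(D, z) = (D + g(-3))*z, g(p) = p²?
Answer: 75122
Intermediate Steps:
r(D, z) = z*(9 + D) (r(D, z) = (D + (-3)²)*z = (D + 9)*z = (9 + D)*z = z*(9 + D))
q(l, H) = -2 + 2*H*(H + l) (q(l, H) = -2 + (l + H)*(H + H) = -2 + (H + l)*(2*H) = -2 + 2*H*(H + l))
(19662 + r(182, 142)) + q(21, 109) = (19662 + 142*(9 + 182)) + (-2 + 2*109² + 2*109*21) = (19662 + 142*191) + (-2 + 2*11881 + 4578) = (19662 + 27122) + (-2 + 23762 + 4578) = 46784 + 28338 = 75122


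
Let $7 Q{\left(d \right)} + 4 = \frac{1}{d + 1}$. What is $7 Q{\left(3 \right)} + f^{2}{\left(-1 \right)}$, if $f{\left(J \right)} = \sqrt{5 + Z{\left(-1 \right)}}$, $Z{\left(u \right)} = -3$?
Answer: $- \frac{7}{4} \approx -1.75$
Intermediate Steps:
$Q{\left(d \right)} = - \frac{4}{7} + \frac{1}{7 \left(1 + d\right)}$ ($Q{\left(d \right)} = - \frac{4}{7} + \frac{1}{7 \left(d + 1\right)} = - \frac{4}{7} + \frac{1}{7 \left(1 + d\right)}$)
$f{\left(J \right)} = \sqrt{2}$ ($f{\left(J \right)} = \sqrt{5 - 3} = \sqrt{2}$)
$7 Q{\left(3 \right)} + f^{2}{\left(-1 \right)} = 7 \frac{-3 - 12}{7 \left(1 + 3\right)} + \left(\sqrt{2}\right)^{2} = 7 \frac{-3 - 12}{7 \cdot 4} + 2 = 7 \cdot \frac{1}{7} \cdot \frac{1}{4} \left(-15\right) + 2 = 7 \left(- \frac{15}{28}\right) + 2 = - \frac{15}{4} + 2 = - \frac{7}{4}$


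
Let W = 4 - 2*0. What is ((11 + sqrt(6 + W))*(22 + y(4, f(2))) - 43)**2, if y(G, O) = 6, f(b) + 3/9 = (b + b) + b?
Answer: 78065 + 14840*sqrt(10) ≈ 1.2499e+5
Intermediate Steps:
W = 4 (W = 4 + 0 = 4)
f(b) = -1/3 + 3*b (f(b) = -1/3 + ((b + b) + b) = -1/3 + (2*b + b) = -1/3 + 3*b)
((11 + sqrt(6 + W))*(22 + y(4, f(2))) - 43)**2 = ((11 + sqrt(6 + 4))*(22 + 6) - 43)**2 = ((11 + sqrt(10))*28 - 43)**2 = ((308 + 28*sqrt(10)) - 43)**2 = (265 + 28*sqrt(10))**2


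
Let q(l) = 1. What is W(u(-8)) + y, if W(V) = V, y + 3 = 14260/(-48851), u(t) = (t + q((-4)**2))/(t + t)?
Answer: -2231051/781616 ≈ -2.8544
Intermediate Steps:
u(t) = (1 + t)/(2*t) (u(t) = (t + 1)/(t + t) = (1 + t)/((2*t)) = (1 + t)*(1/(2*t)) = (1 + t)/(2*t))
y = -160813/48851 (y = -3 + 14260/(-48851) = -3 + 14260*(-1/48851) = -3 - 14260/48851 = -160813/48851 ≈ -3.2919)
W(u(-8)) + y = (1/2)*(1 - 8)/(-8) - 160813/48851 = (1/2)*(-1/8)*(-7) - 160813/48851 = 7/16 - 160813/48851 = -2231051/781616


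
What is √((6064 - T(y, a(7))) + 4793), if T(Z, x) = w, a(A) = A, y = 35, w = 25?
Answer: 4*√677 ≈ 104.08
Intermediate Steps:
T(Z, x) = 25
√((6064 - T(y, a(7))) + 4793) = √((6064 - 1*25) + 4793) = √((6064 - 25) + 4793) = √(6039 + 4793) = √10832 = 4*√677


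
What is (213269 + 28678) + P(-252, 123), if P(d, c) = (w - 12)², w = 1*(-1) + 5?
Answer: 242011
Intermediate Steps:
w = 4 (w = -1 + 5 = 4)
P(d, c) = 64 (P(d, c) = (4 - 12)² = (-8)² = 64)
(213269 + 28678) + P(-252, 123) = (213269 + 28678) + 64 = 241947 + 64 = 242011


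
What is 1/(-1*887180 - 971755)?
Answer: -1/1858935 ≈ -5.3794e-7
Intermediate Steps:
1/(-1*887180 - 971755) = 1/(-887180 - 971755) = 1/(-1858935) = -1/1858935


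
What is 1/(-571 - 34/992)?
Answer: -496/283233 ≈ -0.0017512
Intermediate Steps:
1/(-571 - 34/992) = 1/(-571 - 34*1/992) = 1/(-571 - 17/496) = 1/(-283233/496) = -496/283233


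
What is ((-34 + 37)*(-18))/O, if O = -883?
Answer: 54/883 ≈ 0.061155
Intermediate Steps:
((-34 + 37)*(-18))/O = ((-34 + 37)*(-18))/(-883) = (3*(-18))*(-1/883) = -54*(-1/883) = 54/883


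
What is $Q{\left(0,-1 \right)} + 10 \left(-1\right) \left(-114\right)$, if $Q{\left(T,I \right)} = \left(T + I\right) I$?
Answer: $1141$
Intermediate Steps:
$Q{\left(T,I \right)} = I \left(I + T\right)$ ($Q{\left(T,I \right)} = \left(I + T\right) I = I \left(I + T\right)$)
$Q{\left(0,-1 \right)} + 10 \left(-1\right) \left(-114\right) = - (-1 + 0) + 10 \left(-1\right) \left(-114\right) = \left(-1\right) \left(-1\right) - -1140 = 1 + 1140 = 1141$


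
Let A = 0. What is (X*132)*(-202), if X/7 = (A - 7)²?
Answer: -9145752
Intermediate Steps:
X = 343 (X = 7*(0 - 7)² = 7*(-7)² = 7*49 = 343)
(X*132)*(-202) = (343*132)*(-202) = 45276*(-202) = -9145752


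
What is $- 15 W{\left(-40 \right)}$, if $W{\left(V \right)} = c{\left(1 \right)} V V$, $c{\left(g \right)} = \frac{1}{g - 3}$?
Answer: $12000$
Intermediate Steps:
$c{\left(g \right)} = \frac{1}{-3 + g}$
$W{\left(V \right)} = - \frac{V^{2}}{2}$ ($W{\left(V \right)} = \frac{V}{-3 + 1} V = \frac{V}{-2} V = - \frac{V}{2} V = - \frac{V^{2}}{2}$)
$- 15 W{\left(-40 \right)} = - 15 \left(- \frac{\left(-40\right)^{2}}{2}\right) = - 15 \left(\left(- \frac{1}{2}\right) 1600\right) = \left(-15\right) \left(-800\right) = 12000$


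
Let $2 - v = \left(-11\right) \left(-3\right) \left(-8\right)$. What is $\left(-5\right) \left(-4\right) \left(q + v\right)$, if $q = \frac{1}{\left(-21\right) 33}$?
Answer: $\frac{3686740}{693} \approx 5320.0$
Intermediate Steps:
$v = 266$ ($v = 2 - \left(-11\right) \left(-3\right) \left(-8\right) = 2 - 33 \left(-8\right) = 2 - -264 = 2 + 264 = 266$)
$q = - \frac{1}{693}$ ($q = \frac{1}{-693} = - \frac{1}{693} \approx -0.001443$)
$\left(-5\right) \left(-4\right) \left(q + v\right) = \left(-5\right) \left(-4\right) \left(- \frac{1}{693} + 266\right) = 20 \cdot \frac{184337}{693} = \frac{3686740}{693}$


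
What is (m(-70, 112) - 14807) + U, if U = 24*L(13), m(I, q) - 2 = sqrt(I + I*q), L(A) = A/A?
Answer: -14781 + I*sqrt(7910) ≈ -14781.0 + 88.938*I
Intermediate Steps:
L(A) = 1
m(I, q) = 2 + sqrt(I + I*q)
U = 24 (U = 24*1 = 24)
(m(-70, 112) - 14807) + U = ((2 + sqrt(-70*(1 + 112))) - 14807) + 24 = ((2 + sqrt(-70*113)) - 14807) + 24 = ((2 + sqrt(-7910)) - 14807) + 24 = ((2 + I*sqrt(7910)) - 14807) + 24 = (-14805 + I*sqrt(7910)) + 24 = -14781 + I*sqrt(7910)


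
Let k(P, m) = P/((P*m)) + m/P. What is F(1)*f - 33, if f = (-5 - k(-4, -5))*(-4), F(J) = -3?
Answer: -528/5 ≈ -105.60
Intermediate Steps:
k(P, m) = 1/m + m/P (k(P, m) = P*(1/(P*m)) + m/P = 1/m + m/P)
f = 121/5 (f = (-5 - (1/(-5) - 5/(-4)))*(-4) = (-5 - (-⅕ - 5*(-¼)))*(-4) = (-5 - (-⅕ + 5/4))*(-4) = (-5 - 1*21/20)*(-4) = (-5 - 21/20)*(-4) = -121/20*(-4) = 121/5 ≈ 24.200)
F(1)*f - 33 = -3*121/5 - 33 = -363/5 - 33 = -528/5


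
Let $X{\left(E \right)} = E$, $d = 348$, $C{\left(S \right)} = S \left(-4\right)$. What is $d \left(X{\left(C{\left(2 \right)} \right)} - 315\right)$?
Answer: $-112404$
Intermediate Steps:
$C{\left(S \right)} = - 4 S$
$d \left(X{\left(C{\left(2 \right)} \right)} - 315\right) = 348 \left(\left(-4\right) 2 - 315\right) = 348 \left(-8 - 315\right) = 348 \left(-323\right) = -112404$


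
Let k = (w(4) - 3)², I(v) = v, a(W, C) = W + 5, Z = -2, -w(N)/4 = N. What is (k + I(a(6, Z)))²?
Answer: 138384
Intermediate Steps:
w(N) = -4*N
a(W, C) = 5 + W
k = 361 (k = (-4*4 - 3)² = (-16 - 3)² = (-19)² = 361)
(k + I(a(6, Z)))² = (361 + (5 + 6))² = (361 + 11)² = 372² = 138384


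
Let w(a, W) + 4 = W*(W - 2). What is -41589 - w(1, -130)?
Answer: -58745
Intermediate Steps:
w(a, W) = -4 + W*(-2 + W) (w(a, W) = -4 + W*(W - 2) = -4 + W*(-2 + W))
-41589 - w(1, -130) = -41589 - (-4 + (-130)**2 - 2*(-130)) = -41589 - (-4 + 16900 + 260) = -41589 - 1*17156 = -41589 - 17156 = -58745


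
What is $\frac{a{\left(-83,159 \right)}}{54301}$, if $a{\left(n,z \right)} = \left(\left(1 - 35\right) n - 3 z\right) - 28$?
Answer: $\frac{2317}{54301} \approx 0.04267$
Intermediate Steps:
$a{\left(n,z \right)} = -28 - 34 n - 3 z$ ($a{\left(n,z \right)} = \left(\left(1 - 35\right) n - 3 z\right) - 28 = \left(- 34 n - 3 z\right) - 28 = -28 - 34 n - 3 z$)
$\frac{a{\left(-83,159 \right)}}{54301} = \frac{-28 - -2822 - 477}{54301} = \left(-28 + 2822 - 477\right) \frac{1}{54301} = 2317 \cdot \frac{1}{54301} = \frac{2317}{54301}$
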